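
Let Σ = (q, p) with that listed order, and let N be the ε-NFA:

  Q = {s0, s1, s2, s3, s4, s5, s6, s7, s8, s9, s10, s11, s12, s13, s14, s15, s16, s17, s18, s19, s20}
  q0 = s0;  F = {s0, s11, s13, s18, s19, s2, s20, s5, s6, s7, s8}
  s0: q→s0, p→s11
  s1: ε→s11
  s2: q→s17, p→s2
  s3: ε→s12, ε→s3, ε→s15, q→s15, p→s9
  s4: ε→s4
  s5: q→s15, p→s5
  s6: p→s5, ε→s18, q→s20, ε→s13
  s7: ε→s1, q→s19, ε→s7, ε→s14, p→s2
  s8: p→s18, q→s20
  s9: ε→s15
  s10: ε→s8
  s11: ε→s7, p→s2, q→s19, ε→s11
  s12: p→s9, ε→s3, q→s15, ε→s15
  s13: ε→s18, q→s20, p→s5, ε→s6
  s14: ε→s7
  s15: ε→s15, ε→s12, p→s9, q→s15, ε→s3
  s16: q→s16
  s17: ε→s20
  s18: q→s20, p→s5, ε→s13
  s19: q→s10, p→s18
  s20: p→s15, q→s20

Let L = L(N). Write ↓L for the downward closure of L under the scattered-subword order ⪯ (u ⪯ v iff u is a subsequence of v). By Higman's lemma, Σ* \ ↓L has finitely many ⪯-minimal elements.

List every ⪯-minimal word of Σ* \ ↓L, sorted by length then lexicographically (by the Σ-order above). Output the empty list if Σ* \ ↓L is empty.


A = [ppqp, pqqqp, pqppq].

|Q|=21, |F|=11, |δ|=53 (24 ε).
min D↑ (9 st, q0=0, F={8}): 0:q→0,p→1 1:q→2,p→3 2:q→4,p→5 3:q→6,p→3 4:q→6,p→5 5:q→6,p→7 6:q→6,p→8 7:q→8,p→7 8:q→8,p→8 (ε-aug+det+¬).
'ppqp': N↓-sim [19, 18, 11, 6, 4] end={s12,s15,s3,s9} rej; 4/4 del acc.
'pqqqp': run [19, 18, 13, 11, 5, 4] end={s12,s15,s3,s9} rej; 5/5 del acc.
'pqppq': N↓-sim [19, 18, 13, 9, 5, 4] end={s12,s15,s3,s9} — reject; 5/5 deletions ∈↓L.
3 obstructions.


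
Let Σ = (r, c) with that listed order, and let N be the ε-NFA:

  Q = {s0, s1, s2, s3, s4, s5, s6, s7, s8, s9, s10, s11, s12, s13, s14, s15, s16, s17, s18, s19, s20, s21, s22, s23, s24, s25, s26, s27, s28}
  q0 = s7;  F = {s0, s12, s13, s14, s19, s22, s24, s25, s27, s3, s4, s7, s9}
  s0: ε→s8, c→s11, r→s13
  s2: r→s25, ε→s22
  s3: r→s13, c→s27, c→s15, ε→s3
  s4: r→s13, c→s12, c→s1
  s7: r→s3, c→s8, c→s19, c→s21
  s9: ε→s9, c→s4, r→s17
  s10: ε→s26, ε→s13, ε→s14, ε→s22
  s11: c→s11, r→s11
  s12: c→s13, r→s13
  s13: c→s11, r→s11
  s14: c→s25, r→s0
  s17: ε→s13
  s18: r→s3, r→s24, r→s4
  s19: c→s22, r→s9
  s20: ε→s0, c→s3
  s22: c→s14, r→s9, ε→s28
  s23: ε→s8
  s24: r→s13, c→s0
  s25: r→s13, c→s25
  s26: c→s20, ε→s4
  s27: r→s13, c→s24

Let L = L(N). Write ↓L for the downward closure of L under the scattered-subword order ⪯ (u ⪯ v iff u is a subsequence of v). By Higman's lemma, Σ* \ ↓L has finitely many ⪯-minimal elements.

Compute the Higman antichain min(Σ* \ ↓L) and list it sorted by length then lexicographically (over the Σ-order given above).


|Q|=29, |F|=13, |δ|=51 (13 ε).
min D↑ (14 st, q0=0, F={7}): 0:r→1,c→2 1:r→3,c→4 2:r→5,c→6 3:r→7,c→7 4:r→3,c→8 5:r→3,c→9 6:r→5,c→10 7:r→7,c→7 8:r→3,c→11 9:r→3,c→12 10:r→11,c→13 11:r→3,c→7 12:r→3,c→3 13:r→3,c→13.
'rrr': |S_i|=[20, 13, 3, 1] end={s11} rej; 3/3 single-dels accept.
'rrc': |S_i|=[20, 13, 3, 1] end={s11} ∉↓L; 3/3 del acc.
'rcccc': N↓-sim [20, 13, 10, 7, 4, 1] end={s11} — reject; 5/5 del acc.
'cccrc': run [20, 18, 14, 9, 4, 1] end={s11} rej; 5/5 del acc.
'crcccr': N↓-sim [20, 18, 9, 5, 4, 2, 1] end={s11} rej; 6/6 deletions ∈↓L.
'ccccrr': N↓-sim [20, 18, 14, 9, 5, 2, 1] end={s11} — reject; 6/6 del acc.
6 words, ⪯-incomp.

min(Σ*\↓L) = [rrr, rrc, rcccc, cccrc, crcccr, ccccrr].


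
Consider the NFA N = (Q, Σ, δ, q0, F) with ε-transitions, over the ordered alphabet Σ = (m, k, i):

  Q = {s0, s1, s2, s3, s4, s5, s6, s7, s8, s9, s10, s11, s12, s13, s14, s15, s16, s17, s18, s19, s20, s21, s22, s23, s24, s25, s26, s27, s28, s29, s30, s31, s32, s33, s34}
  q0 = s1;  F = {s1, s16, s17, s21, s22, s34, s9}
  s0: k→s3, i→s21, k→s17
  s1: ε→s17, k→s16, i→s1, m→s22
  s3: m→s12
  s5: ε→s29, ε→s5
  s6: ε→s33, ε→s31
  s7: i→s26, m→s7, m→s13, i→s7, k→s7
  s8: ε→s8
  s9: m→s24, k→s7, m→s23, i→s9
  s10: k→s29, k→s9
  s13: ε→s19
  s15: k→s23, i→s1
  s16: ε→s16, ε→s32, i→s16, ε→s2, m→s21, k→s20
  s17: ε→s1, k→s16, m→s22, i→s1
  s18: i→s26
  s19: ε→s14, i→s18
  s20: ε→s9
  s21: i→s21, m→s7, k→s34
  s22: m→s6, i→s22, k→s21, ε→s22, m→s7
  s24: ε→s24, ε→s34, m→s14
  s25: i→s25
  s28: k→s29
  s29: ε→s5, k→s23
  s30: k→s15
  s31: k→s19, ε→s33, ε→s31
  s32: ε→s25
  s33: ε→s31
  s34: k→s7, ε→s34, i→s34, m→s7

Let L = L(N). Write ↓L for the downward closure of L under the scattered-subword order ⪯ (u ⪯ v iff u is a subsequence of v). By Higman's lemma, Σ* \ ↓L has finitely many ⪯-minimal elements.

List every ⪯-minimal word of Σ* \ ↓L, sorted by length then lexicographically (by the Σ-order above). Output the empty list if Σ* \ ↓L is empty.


|Q|=35, |F|=7, |δ|=66 (22 ε).
min D↑ (7 st, q0=0, F={3}): 0:m→1,k→2,i→0 1:m→3,k→4,i→1 2:m→4,k→5,i→2 3:m→3,k→3,i→3 4:m→3,k→6,i→4 5:m→6,k→3,i→5 6:m→3,k→3,i→6 (ε-aug+det+¬).
'mm': N↓-sim [22, 14, 9] end={s13,s14,s18,s19,s26,s31,s33,s6,s7} ∉↓L; 2/2 single-dels accept.
'kkk': N↓-sim [22, 16, 11, 6] end={s13,s14,s18,s19,s26,s7} ∉↓L; 3/3 deletions ∈↓L.
2 obstructions.

min(Σ*\↓L) = [mm, kkk].


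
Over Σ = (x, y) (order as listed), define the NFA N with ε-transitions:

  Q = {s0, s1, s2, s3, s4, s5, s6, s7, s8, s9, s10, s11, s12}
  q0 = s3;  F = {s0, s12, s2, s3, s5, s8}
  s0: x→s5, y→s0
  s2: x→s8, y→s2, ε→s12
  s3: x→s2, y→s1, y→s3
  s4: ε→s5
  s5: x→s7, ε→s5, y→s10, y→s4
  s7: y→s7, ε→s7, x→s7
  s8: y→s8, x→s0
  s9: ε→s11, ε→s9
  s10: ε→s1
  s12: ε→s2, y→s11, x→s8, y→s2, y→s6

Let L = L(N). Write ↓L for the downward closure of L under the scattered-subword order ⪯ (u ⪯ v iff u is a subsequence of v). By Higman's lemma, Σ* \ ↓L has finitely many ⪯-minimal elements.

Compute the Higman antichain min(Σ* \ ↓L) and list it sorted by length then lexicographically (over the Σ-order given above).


|Q|=13, |F|=6, |δ|=26 (8 ε).
min D↑ (6 st, q0=0, F={5}): 0:x→1,y→0 1:x→2,y→1 2:x→3,y→2 3:x→4,y→3 4:x→5,y→4 5:x→5,y→5 (ε-aug+det+¬).
'xxxxx': N↓-sim [12, 11, 7, 6, 5, 1] end={s7} rej; 5/5 del acc.
1 words, ⪯-incomp.

A = [xxxxx].


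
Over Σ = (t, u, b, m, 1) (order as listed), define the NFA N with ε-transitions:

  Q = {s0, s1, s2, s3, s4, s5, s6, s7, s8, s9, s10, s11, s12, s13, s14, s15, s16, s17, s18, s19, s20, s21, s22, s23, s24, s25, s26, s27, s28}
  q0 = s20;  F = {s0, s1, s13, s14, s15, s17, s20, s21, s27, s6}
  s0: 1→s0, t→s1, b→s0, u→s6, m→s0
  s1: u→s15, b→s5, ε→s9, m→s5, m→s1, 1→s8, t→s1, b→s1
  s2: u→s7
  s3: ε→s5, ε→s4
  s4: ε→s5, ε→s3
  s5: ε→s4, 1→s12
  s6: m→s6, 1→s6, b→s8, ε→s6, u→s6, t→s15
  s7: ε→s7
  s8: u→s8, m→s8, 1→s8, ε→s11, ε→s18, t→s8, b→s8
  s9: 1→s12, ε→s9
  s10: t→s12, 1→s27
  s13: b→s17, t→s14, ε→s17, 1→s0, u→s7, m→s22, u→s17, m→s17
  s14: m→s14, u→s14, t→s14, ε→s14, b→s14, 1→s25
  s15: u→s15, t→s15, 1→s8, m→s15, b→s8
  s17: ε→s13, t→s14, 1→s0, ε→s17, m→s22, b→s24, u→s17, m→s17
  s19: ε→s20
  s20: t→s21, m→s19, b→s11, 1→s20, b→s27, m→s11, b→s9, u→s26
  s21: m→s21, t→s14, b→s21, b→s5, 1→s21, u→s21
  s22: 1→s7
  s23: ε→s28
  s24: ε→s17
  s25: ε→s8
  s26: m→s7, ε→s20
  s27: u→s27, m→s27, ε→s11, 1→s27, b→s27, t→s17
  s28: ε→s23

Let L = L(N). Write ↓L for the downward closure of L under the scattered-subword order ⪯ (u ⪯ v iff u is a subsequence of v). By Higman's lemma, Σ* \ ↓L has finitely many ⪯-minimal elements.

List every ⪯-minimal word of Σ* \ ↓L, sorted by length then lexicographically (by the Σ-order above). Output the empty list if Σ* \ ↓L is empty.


|Q|=29, |F|=10, |δ|=93 (22 ε).
min D↑ (10 st, q0=0, F={5}): 0:t→1,u→0,b→2,m→0,1→0 1:t→3,u→1,b→1,m→1,1→1 2:t→4,u→2,b→2,m→2,1→2 3:t→3,u→3,b→3,m→3,1→5 4:t→3,u→4,b→4,m→4,1→6 5:t→5,u→5,b→5,m→5,1→5 6:t→7,u→8,b→6,m→6,1→6 7:t→7,u→9,b→7,m→7,1→5 8:t→9,u→8,b→5,m→8,1→8 9:t→9,u→9,b→5,m→9,1→5.
'tt1': run [24, 20, 12, 5] end={s11,s12,s18,s25,s8} — reject; 3/3 del acc.
'bt1ub': N↓-sim [24, 21, 19, 14, 5, 3] end={s11,s18,s8} rej; 5/5 del acc.
2 obstructions.

min(Σ*\↓L) = [tt1, bt1ub].


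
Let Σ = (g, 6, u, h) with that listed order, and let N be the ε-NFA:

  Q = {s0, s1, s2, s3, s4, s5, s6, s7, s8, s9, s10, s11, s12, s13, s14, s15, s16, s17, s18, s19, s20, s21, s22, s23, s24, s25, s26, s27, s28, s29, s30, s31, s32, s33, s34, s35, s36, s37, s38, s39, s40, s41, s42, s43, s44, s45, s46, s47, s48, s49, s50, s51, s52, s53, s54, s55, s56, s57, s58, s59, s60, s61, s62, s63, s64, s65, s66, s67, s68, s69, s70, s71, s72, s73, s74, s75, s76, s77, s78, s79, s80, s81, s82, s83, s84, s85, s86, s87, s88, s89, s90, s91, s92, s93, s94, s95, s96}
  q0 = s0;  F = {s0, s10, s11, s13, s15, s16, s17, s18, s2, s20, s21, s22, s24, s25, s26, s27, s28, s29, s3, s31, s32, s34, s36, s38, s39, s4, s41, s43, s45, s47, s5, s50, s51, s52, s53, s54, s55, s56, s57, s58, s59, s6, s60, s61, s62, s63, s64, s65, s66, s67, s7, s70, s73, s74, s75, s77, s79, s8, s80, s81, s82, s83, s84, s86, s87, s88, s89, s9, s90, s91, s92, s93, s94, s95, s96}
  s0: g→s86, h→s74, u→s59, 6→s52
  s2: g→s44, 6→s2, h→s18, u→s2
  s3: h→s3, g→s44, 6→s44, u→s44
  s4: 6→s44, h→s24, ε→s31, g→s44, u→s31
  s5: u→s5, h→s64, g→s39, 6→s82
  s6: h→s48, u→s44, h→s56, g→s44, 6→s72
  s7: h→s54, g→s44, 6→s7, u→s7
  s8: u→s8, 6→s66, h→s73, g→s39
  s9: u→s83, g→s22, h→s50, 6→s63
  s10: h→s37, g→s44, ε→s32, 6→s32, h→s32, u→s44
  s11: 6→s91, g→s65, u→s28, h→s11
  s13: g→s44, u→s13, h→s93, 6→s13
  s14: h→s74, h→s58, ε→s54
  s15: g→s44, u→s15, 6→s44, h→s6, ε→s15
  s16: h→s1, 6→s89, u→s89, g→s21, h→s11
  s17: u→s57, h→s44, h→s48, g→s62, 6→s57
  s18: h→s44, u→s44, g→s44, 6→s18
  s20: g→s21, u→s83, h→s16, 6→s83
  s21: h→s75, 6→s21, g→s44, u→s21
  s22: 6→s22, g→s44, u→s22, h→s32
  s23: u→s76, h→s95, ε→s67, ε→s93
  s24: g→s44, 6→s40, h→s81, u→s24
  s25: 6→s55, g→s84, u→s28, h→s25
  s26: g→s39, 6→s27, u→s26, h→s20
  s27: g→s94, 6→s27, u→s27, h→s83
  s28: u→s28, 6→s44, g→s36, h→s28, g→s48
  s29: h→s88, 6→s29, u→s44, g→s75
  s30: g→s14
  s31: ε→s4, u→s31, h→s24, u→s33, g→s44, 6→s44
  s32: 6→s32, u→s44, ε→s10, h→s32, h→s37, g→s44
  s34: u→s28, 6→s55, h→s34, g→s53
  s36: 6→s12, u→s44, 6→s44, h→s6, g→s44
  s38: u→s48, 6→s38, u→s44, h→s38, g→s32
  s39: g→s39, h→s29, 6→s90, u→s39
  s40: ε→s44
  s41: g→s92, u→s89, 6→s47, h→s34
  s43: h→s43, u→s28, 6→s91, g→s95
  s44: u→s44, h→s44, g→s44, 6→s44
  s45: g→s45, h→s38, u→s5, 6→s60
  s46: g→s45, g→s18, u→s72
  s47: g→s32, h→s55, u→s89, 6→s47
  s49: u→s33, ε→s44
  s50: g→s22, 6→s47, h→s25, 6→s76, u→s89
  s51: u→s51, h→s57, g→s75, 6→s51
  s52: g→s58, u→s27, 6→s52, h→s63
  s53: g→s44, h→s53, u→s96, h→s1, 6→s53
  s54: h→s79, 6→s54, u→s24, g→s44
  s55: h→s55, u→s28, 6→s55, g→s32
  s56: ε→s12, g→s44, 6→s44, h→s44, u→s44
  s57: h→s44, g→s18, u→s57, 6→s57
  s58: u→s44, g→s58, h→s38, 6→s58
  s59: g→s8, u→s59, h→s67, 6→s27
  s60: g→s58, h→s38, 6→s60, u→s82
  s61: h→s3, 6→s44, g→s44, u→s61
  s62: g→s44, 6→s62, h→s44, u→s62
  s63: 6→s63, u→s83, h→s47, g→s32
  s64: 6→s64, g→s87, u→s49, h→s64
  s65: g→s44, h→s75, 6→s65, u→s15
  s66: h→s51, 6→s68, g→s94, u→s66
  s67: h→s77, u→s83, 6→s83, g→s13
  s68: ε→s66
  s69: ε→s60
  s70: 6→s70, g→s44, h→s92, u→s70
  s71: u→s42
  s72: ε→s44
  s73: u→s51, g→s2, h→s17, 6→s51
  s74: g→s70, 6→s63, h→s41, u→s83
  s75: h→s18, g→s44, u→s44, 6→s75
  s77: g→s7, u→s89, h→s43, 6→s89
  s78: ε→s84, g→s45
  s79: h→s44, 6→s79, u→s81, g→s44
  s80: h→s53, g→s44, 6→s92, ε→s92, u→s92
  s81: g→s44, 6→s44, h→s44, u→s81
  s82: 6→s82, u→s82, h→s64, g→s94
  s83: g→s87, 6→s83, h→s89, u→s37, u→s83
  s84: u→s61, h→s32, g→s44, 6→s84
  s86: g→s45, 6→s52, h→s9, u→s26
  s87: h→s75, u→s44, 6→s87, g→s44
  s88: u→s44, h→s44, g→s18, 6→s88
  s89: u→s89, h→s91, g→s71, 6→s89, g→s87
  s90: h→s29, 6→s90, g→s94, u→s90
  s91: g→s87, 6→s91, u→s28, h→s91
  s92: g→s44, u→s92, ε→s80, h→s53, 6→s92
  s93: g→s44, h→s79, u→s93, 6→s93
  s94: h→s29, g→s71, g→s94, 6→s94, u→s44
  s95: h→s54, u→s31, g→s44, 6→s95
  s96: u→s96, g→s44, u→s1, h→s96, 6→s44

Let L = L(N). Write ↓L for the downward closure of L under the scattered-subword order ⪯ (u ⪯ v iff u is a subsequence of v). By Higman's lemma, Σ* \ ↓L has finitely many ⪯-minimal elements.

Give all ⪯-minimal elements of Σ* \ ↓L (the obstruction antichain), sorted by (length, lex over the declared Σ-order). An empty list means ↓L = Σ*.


|Q|=97, |F|=75, |δ|=347 (17 ε).
min D↑ (73 st, q0=0, F={23}): 0:g→1,6→2,u→3,h→4 1:g→5,6→2,u→6,h→7 2:g→8,6→2,u→9,h→10 3:g→11,6→9,u→3,h→12 4:g→13,6→10,u→14,h→15 5:g→5,6→16,u→17,h→18 6:g→19,6→9,u→6,h→20 7:g→21,6→10,u→14,h→22 8:g→8,6→8,u→23,h→18 9:g→24,6→9,u→9,h→14 10:g→25,6→10,u→14,h→26 11:g→19,6→27,u→11,h→28 12:g→29,6→14,u→14,h→30 13:g→23,6→13,u→13,h→31 14:g→32,6→14,u→14,h→33 15:g→31,6→26,u→33,h→34 16:g→8,6→16,u→35,h→18 17:g→19,6→35,u→17,h→36 18:g→25,6→18,u→23,h→18 19:g→19,6→37,u→19,h→38 20:g→39,6→14,u→14,h→40 21:g→23,6→21,u→21,h→25 22:g→21,6→26,u→33,h→41 23:g→23,6→23,u→23,h→23 24:g→24,6→24,u→23,h→38 25:g→23,6→25,u→23,h→25 26:g→25,6→26,u→33,h→42 27:g→24,6→27,u→27,h→43 28:g→44,6→43,u→43,h→45 29:g→23,6→29,u→29,h→46 30:g→47,6→33,u→33,h→48 31:g→23,6→31,u→31,h→49 32:g→23,6→32,u→23,h→50 33:g→32,6→33,u→33,h→51 34:g→49,6→42,u→52,h→34 35:g→24,6→35,u→35,h→36 36:g→32,6→36,u→23,h→36 37:g→24,6→37,u→37,h→38 38:g→50,6→38,u→23,h→53 39:g→23,6→39,u→39,h→50 40:g→39,6→33,u→33,h→54 41:g→55,6→42,u→52,h→41 42:g→25,6→42,u→52,h→42 43:g→50,6→43,u→43,h→56 44:g→23,6→44,u→44,h→57 45:g→58,6→56,u→56,h→23 46:g→23,6→46,u→46,h→59 47:g→23,6→47,u→47,h→60 48:g→61,6→51,u→52,h→48 49:g→23,6→49,u→62,h→49 50:g→23,6→50,u→23,h→57 51:g→32,6→51,u→52,h→51 52:g→63,6→23,u→52,h→52 53:g→57,6→53,u→23,h→23 54:g→64,6→51,u→52,h→54 55:g→23,6→55,u→65,h→25 56:g→57,6→56,u→56,h→23 57:g→23,6→57,u→23,h→23 58:g→23,6→58,u→58,h→23 59:g→23,6→59,u→66,h→23 60:g→23,6→60,u→67,h→59 61:g→23,6→61,u→68,h→60 62:g→23,6→23,u→62,h→62 63:g→23,6→23,u→23,h→69 64:g→23,6→64,u→70,h→50 65:g→23,6→23,u→65,h→71 66:g→23,6→23,u→66,h→23 67:g→23,6→23,u→67,h→66 68:g→23,6→23,u→68,h→67 69:g→23,6→23,u→23,h→72 70:g→23,6→23,u→70,h→69 71:g→23,6→23,u→23,h→71 72:g→23,6→23,u→23,h→23.
'6gu': run [88, 66, 20, 3] end={s42,s44,s48} ∉↓L; 3/3 deletions ∈↓L.
'hgg': N↓-sim [88, 71, 42, 1] end={s44} ∉↓L; 3/3 single-dels accept.
'gghu': |S_i|=[88, 80, 38, 19, 4] end={s33,s44,s48,s49} ∉↓L; 4/4 single-dels accept.
'hugu': |S_i|=[88, 71, 46, 12, 2] end={s42,s44} — reject; 4/4 single-dels accept.
'ughhh': run [88, 70, 41, 22, 11, 2] end={s44,s48} — reject; 5/5 single-dels accept.
'hhhu6': |S_i|=[88, 71, 59, 40, 20, 4] end={s12,s40,s44,s72} rej; 5/5 single-dels accept.
6 minimals (antichain).

A = [6gu, hgg, gghu, hugu, ughhh, hhhu6].


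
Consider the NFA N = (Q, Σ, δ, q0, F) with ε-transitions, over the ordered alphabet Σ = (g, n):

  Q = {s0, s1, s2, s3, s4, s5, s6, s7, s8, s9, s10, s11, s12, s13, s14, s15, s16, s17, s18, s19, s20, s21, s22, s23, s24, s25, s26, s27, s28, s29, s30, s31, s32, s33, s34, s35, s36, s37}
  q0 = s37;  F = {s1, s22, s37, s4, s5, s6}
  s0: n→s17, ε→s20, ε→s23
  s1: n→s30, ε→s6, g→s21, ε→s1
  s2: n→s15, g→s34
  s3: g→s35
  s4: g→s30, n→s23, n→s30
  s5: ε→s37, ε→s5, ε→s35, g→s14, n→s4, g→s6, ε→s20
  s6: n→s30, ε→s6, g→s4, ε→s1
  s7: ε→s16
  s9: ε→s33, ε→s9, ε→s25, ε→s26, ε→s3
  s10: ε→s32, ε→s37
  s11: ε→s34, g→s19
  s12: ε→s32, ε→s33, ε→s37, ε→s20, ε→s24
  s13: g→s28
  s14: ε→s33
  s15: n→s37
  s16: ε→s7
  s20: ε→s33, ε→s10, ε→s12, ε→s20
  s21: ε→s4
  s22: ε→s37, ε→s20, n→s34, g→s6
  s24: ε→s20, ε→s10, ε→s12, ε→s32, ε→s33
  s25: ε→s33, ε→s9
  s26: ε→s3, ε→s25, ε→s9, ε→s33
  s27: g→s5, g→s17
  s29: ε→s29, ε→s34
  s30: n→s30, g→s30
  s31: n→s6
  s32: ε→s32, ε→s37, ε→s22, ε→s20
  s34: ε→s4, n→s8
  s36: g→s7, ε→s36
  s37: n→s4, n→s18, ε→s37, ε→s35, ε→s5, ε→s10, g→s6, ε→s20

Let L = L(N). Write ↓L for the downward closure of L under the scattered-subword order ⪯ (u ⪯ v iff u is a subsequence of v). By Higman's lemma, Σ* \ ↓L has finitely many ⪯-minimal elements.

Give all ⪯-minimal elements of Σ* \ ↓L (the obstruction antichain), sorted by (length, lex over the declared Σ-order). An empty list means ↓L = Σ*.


Antichain: [gn, ng, nn, ggg].

|Q|=38, |F|=6, |δ|=86 (57 ε).
min D↑ (4 st, q0=0, F={3}): 0:g→1,n→2 1:g→2,n→3 2:g→3,n→3 3:g→3,n→3 (ε-aug+det+¬).
'gn': run [20, 8, 2] end={s23,s30} rej; 2/2 single-dels accept.
'ng': |S_i|=[20, 6, 1] end={s30} ∉↓L; 2/2 deletions ∈↓L.
'nn': |S_i|=[20, 6, 3] end={s23,s30,s8} ∉↓L; 2/2 deletions ∈↓L.
'ggg': N↓-sim [20, 8, 4, 1] end={s30} rej; 3/3 del acc.
4 minimals (antichain).


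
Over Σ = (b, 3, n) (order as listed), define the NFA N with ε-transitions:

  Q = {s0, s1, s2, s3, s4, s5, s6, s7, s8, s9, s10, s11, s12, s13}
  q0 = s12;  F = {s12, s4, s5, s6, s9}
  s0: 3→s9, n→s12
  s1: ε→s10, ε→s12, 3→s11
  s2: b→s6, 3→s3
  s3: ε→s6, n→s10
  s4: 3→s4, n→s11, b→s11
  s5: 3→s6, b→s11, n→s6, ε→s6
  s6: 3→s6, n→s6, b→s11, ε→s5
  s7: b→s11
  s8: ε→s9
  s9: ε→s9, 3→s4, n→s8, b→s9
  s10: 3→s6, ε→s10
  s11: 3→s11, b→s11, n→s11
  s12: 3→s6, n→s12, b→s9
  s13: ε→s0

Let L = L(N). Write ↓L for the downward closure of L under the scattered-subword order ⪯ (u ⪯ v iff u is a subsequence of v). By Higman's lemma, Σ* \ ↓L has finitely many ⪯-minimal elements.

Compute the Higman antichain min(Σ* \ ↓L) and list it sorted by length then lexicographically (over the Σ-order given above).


min(Σ*\↓L) = [3b, b3n].

|Q|=14, |F|=5, |δ|=35 (9 ε).
min D↑ (5 st, q0=0, F={4}): 0:b→1,3→2,n→0 1:b→1,3→3,n→1 2:b→4,3→2,n→2 3:b→4,3→3,n→4 4:b→4,3→4,n→4 (ε-aug+det+¬).
'3b': run [7, 4, 1] end={s11} rej; 2/2 del acc.
'b3n': N↓-sim [7, 4, 2, 1] end={s11} ∉↓L; 3/3 single-dels accept.
2 minimals (antichain).


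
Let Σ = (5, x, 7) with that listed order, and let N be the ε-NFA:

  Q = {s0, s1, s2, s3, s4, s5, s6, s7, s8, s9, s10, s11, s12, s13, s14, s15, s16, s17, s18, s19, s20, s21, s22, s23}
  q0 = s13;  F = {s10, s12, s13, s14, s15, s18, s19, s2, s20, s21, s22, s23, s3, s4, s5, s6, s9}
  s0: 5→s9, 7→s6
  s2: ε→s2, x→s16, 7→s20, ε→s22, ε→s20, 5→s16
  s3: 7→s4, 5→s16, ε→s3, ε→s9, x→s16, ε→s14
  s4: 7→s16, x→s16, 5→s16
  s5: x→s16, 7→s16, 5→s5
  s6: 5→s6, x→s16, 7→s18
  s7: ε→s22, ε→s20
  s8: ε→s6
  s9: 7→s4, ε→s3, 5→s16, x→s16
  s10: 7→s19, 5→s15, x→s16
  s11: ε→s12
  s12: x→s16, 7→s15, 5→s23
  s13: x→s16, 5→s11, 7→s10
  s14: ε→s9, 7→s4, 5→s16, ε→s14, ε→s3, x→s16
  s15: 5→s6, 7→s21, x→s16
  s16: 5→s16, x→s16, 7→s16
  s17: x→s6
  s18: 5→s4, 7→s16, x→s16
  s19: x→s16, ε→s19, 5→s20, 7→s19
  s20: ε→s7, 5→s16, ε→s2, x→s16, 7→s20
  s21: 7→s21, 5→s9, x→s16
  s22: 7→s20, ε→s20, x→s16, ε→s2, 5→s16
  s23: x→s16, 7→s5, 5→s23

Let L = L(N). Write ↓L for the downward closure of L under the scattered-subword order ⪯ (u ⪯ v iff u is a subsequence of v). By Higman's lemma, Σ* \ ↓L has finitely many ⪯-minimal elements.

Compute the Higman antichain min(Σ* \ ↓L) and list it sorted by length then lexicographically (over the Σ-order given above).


A = [x, 5577, 7755].

|Q|=24, |F|=17, |δ|=76 (19 ε).
min D↑ (14 st, q0=0, F={2}): 0:5→1,x→2,7→3 1:5→4,x→2,7→5 2:5→2,x→2,7→2 3:5→5,x→2,7→6 4:5→4,x→2,7→7 5:5→8,x→2,7→9 6:5→10,x→2,7→6 7:5→7,x→2,7→2 8:5→8,x→2,7→11 9:5→12,x→2,7→9 10:5→2,x→2,7→10 11:5→13,x→2,7→2 12:5→2,x→2,7→13 13:5→2,x→2,7→2.
'x': |S_i|=[20, 1] end={s16} — reject; 1/1 deletions ∈↓L.
'5577': N↓-sim [20, 17, 9, 4, 1] end={s16} ∉↓L; 4/4 single-dels accept.
'7755': run [20, 16, 12, 9, 1] end={s16} — reject; 4/4 del acc.
3 minimals (antichain).


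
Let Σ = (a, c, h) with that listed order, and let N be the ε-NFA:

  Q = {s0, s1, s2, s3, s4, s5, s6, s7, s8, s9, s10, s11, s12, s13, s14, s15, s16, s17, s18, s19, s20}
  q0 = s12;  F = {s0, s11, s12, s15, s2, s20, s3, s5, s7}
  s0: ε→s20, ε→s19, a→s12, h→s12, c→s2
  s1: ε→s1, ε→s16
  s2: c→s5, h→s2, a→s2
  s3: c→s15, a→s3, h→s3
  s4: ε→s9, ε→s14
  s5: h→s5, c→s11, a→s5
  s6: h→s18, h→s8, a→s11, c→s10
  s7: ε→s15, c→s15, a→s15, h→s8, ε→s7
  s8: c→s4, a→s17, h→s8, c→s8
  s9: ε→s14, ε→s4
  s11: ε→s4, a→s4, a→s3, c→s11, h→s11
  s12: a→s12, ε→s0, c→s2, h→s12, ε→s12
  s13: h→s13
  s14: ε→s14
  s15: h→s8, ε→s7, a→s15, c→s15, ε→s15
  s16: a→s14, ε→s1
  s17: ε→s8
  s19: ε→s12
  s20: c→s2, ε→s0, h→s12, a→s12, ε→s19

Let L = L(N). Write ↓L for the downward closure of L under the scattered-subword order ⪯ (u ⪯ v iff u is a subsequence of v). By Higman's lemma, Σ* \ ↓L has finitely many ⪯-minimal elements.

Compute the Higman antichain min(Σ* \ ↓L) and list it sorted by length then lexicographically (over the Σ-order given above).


A = [cccach].

|Q|=21, |F|=9, |δ|=59 (21 ε).
min D↑ (7 st, q0=0, F={6}): 0:a→0,c→1,h→0 1:a→1,c→2,h→1 2:a→2,c→3,h→2 3:a→4,c→3,h→3 4:a→4,c→5,h→4 5:a→5,c→5,h→6 6:a→6,c→6,h→6 (ε-aug+det+¬).
'cccach': N↓-sim [15, 11, 10, 9, 8, 7, 5] end={s14,s17,s4,s8,s9} ∉↓L; 6/6 deletions ∈↓L.
1 minimals (antichain).


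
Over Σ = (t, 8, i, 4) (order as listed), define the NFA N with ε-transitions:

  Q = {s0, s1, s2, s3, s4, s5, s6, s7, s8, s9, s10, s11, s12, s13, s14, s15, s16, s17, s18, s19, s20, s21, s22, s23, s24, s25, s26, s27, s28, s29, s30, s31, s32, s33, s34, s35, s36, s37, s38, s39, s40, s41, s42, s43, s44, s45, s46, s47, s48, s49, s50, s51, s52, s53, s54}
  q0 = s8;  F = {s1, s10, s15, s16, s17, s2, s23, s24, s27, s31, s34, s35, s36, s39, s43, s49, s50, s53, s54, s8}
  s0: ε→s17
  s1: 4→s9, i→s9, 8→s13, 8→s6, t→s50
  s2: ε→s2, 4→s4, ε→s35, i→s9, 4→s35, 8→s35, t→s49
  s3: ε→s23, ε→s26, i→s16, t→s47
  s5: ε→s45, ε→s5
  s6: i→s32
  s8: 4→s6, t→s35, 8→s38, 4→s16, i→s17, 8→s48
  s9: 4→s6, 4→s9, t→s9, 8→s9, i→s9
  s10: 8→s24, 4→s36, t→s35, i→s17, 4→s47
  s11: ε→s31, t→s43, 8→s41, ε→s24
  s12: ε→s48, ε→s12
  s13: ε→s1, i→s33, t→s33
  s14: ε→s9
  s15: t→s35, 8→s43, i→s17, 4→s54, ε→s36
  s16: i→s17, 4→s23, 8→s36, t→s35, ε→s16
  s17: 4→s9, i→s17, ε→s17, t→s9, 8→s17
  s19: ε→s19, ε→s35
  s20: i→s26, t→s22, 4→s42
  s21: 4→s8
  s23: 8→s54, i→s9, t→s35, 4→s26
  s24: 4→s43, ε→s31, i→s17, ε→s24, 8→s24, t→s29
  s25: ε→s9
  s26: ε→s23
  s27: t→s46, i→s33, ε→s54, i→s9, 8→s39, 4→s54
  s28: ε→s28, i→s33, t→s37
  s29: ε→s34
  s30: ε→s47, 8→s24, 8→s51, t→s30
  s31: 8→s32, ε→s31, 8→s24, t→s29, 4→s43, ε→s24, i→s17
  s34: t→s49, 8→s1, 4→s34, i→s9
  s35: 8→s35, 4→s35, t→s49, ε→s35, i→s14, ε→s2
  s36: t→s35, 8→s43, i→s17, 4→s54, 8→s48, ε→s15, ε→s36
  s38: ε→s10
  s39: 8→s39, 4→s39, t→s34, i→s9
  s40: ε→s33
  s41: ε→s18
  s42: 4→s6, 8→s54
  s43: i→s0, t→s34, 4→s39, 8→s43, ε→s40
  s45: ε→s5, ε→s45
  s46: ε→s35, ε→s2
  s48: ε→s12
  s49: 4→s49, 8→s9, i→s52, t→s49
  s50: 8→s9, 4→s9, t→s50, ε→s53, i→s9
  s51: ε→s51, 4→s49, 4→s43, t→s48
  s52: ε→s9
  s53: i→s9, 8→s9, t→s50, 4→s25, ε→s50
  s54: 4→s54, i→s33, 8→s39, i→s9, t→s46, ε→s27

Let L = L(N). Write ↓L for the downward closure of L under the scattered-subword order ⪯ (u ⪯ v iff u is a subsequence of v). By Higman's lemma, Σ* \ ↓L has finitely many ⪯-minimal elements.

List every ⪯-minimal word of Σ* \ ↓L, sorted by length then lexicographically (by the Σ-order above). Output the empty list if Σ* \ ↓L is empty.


|Q|=55, |F|=20, |δ|=161 (46 ε).
min D↑ (16 st, q0=0, F={6}): 0:t→1,8→2,i→3,4→4 1:t→5,8→1,i→6,4→1 2:t→1,8→7,i→3,4→8 3:t→6,8→3,i→3,4→6 4:t→1,8→8,i→3,4→9 5:t→5,8→6,i→6,4→5 6:t→6,8→6,i→6,4→6 7:t→10,8→7,i→3,4→11 8:t→1,8→11,i→3,4→12 9:t→1,8→12,i→6,4→9 10:t→5,8→13,i→6,4→10 11:t→10,8→11,i→3,4→14 12:t→1,8→14,i→6,4→12 13:t→15,8→13,i→6,4→6 14:t→10,8→14,i→6,4→14 15:t→15,8→6,i→6,4→6 (ε-aug+det+¬).
'ti': |S_i|=[38, 18, 6] end={s14,s32,s33,s52,s6,s9} — reject; 2/2 single-dels accept.
'it': run [38, 8, 3] end={s32,s6,s9} — reject; 2/2 single-dels accept.
'i4': N↓-sim [38, 8, 3] end={s32,s6,s9} ∉↓L; 2/2 single-dels accept.
'tt8': run [38, 18, 9, 3] end={s32,s6,s9} rej; 3/3 del acc.
'44i': |S_i|=[38, 32, 22, 6] end={s14,s32,s33,s52,s6,s9} ∉↓L; 3/3 single-dels accept.
'88t84': run [38, 34, 26, 13, 9, 4] end={s25,s32,s6,s9} ∉↓L; 5/5 del acc.
6 obstructions.

A = [ti, it, i4, tt8, 44i, 88t84].


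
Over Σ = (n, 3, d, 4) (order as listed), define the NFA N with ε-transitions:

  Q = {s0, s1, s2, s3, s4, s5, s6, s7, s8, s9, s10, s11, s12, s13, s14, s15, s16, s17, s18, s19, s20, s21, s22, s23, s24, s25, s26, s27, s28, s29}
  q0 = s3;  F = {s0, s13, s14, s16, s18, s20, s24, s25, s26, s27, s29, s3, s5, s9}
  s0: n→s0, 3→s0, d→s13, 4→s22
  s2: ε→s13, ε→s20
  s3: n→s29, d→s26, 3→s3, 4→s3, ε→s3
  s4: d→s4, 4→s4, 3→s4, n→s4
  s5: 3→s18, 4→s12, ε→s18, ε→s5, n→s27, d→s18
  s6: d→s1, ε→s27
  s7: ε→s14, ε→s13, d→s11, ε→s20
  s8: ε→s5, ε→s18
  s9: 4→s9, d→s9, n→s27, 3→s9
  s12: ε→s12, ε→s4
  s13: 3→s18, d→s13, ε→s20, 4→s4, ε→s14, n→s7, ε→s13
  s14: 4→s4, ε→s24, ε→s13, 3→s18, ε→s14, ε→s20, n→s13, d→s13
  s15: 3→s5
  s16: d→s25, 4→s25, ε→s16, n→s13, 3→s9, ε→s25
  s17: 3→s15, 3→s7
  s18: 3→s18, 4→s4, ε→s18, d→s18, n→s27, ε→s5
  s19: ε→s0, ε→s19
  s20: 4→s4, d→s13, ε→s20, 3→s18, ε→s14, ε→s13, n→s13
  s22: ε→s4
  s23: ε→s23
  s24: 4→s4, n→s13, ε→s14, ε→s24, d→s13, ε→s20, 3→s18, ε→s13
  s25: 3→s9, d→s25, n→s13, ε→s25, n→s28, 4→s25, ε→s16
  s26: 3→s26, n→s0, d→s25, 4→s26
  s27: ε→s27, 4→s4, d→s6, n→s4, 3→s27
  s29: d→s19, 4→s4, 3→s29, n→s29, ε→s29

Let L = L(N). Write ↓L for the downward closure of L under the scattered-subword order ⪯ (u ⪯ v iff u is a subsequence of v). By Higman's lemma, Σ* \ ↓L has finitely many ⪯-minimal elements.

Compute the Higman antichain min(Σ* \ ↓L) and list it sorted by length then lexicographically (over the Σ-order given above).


Antichain: [n4, dd3nn].

|Q|=30, |F|=14, |δ|=105 (39 ε).
min D↑ (10 st, q0=0, F={4}): 0:n→1,3→0,d→2,4→0 1:n→1,3→1,d→3,4→4 2:n→3,3→2,d→5,4→2 3:n→3,3→3,d→6,4→4 4:n→4,3→4,d→4,4→4 5:n→6,3→7,d→5,4→5 6:n→6,3→8,d→6,4→4 7:n→9,3→7,d→7,4→7 8:n→9,3→8,d→8,4→4 9:n→4,3→9,d→9,4→4 (ε-aug+det+¬).
'n4': N↓-sim [23, 18, 3] end={s12,s22,s4} ∉↓L; 2/2 single-dels accept.
'dd3nn': run [23, 21, 17, 8, 4, 1] end={s4} — reject; 5/5 del acc.
2 obstructions.


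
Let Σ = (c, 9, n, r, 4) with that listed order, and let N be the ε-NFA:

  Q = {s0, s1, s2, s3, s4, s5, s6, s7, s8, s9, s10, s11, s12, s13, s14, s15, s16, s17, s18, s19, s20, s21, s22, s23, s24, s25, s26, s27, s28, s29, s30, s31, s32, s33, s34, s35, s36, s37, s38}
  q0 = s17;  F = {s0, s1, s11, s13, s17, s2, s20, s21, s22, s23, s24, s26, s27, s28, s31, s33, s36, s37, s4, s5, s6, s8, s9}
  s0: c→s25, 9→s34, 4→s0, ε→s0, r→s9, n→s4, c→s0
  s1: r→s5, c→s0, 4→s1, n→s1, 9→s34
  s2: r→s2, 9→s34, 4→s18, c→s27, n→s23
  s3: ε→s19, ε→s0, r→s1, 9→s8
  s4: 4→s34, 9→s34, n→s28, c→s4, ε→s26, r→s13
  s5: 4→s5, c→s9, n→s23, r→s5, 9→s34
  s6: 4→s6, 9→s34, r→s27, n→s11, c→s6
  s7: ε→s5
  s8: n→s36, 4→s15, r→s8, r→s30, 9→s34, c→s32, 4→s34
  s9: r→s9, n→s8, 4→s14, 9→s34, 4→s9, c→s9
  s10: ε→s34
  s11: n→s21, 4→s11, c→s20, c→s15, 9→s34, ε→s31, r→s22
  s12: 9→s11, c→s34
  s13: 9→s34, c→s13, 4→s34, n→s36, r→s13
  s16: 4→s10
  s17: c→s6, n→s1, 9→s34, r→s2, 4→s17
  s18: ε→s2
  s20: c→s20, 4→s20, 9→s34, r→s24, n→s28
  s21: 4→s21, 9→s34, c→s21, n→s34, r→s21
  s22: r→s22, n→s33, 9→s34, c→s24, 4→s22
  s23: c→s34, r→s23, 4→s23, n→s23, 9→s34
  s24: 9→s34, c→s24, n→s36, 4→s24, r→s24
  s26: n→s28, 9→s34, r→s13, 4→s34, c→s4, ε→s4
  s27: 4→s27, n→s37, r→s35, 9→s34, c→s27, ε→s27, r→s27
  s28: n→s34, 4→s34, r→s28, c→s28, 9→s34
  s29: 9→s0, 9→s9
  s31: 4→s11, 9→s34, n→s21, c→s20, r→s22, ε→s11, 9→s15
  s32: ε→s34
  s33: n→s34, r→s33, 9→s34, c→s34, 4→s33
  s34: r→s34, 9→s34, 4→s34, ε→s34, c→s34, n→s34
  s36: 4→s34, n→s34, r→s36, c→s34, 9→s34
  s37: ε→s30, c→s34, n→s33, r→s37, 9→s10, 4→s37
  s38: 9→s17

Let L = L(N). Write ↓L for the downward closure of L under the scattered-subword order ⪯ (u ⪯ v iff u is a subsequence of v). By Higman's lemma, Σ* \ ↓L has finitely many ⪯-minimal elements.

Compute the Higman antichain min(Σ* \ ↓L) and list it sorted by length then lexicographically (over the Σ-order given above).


|Q|=39, |F|=23, |δ|=149 (14 ε).
min D↑ (22 st, q0=0, F={2}): 0:c→1,9→2,n→3,r→4,4→0 1:c→1,9→2,n→5,r→6,4→1 2:c→2,9→2,n→2,r→2,4→2 3:c→7,9→2,n→3,r→8,4→3 4:c→6,9→2,n→9,r→4,4→4 5:c→10,9→2,n→11,r→12,4→5 6:c→6,9→2,n→13,r→6,4→6 7:c→7,9→2,n→14,r→15,4→7 8:c→15,9→2,n→9,r→8,4→8 9:c→2,9→2,n→9,r→9,4→9 10:c→10,9→2,n→16,r→17,4→10 11:c→11,9→2,n→2,r→11,4→11 12:c→17,9→2,n→18,r→12,4→12 13:c→2,9→2,n→18,r→13,4→13 14:c→14,9→2,n→16,r→19,4→2 15:c→15,9→2,n→20,r→15,4→15 16:c→16,9→2,n→2,r→16,4→2 17:c→17,9→2,n→21,r→17,4→17 18:c→2,9→2,n→2,r→18,4→18 19:c→19,9→2,n→21,r→19,4→2 20:c→2,9→2,n→21,r→20,4→2 21:c→2,9→2,n→2,r→21,4→2 [Hopcroft].
'9': N↓-sim [32, 3] end={s10,s15,s34} — reject; 1/1 del acc.
'rnc': |S_i|=[32, 22, 10, 2] end={s32,s34} ∉↓L; 3/3 deletions ∈↓L.
'cnnn': N↓-sim [32, 26, 19, 5, 1] end={s34} ∉↓L; 4/4 deletions ∈↓L.
'ncn4': N↓-sim [32, 26, 17, 10, 2] end={s15,s34} — reject; 4/4 deletions ∈↓L.
4 words, ⪯-incomp.

Antichain: [9, rnc, cnnn, ncn4].


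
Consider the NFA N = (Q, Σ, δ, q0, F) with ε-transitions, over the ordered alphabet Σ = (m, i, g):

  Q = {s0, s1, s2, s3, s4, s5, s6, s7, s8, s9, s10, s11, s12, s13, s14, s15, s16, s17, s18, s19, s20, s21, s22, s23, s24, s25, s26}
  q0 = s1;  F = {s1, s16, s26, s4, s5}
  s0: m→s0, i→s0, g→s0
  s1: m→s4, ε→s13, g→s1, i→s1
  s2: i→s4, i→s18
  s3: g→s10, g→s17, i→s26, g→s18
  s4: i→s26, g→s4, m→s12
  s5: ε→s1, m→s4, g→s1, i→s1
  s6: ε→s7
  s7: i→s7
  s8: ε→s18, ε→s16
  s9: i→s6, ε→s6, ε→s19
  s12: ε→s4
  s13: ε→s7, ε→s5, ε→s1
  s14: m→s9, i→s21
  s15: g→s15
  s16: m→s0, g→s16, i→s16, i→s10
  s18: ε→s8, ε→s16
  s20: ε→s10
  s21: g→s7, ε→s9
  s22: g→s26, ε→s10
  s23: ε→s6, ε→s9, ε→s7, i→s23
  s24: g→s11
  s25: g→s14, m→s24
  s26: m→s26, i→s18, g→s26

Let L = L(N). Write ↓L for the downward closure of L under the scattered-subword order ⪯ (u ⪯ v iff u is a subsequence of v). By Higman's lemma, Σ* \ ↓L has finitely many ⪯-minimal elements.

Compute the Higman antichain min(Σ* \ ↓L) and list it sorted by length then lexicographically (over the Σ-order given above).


min(Σ*\↓L) = [miim].

|Q|=27, |F|=5, |δ|=55 (19 ε).
min D↑ (5 st, q0=0, F={4}): 0:m→1,i→0,g→0 1:m→1,i→2,g→1 2:m→2,i→3,g→2 3:m→4,i→3,g→3 4:m→4,i→4,g→4 (ε-aug+det+¬).
'miim': N↓-sim [12, 8, 6, 5, 1] end={s0} — reject; 4/4 single-dels accept.
1 words, ⪯-incomp.


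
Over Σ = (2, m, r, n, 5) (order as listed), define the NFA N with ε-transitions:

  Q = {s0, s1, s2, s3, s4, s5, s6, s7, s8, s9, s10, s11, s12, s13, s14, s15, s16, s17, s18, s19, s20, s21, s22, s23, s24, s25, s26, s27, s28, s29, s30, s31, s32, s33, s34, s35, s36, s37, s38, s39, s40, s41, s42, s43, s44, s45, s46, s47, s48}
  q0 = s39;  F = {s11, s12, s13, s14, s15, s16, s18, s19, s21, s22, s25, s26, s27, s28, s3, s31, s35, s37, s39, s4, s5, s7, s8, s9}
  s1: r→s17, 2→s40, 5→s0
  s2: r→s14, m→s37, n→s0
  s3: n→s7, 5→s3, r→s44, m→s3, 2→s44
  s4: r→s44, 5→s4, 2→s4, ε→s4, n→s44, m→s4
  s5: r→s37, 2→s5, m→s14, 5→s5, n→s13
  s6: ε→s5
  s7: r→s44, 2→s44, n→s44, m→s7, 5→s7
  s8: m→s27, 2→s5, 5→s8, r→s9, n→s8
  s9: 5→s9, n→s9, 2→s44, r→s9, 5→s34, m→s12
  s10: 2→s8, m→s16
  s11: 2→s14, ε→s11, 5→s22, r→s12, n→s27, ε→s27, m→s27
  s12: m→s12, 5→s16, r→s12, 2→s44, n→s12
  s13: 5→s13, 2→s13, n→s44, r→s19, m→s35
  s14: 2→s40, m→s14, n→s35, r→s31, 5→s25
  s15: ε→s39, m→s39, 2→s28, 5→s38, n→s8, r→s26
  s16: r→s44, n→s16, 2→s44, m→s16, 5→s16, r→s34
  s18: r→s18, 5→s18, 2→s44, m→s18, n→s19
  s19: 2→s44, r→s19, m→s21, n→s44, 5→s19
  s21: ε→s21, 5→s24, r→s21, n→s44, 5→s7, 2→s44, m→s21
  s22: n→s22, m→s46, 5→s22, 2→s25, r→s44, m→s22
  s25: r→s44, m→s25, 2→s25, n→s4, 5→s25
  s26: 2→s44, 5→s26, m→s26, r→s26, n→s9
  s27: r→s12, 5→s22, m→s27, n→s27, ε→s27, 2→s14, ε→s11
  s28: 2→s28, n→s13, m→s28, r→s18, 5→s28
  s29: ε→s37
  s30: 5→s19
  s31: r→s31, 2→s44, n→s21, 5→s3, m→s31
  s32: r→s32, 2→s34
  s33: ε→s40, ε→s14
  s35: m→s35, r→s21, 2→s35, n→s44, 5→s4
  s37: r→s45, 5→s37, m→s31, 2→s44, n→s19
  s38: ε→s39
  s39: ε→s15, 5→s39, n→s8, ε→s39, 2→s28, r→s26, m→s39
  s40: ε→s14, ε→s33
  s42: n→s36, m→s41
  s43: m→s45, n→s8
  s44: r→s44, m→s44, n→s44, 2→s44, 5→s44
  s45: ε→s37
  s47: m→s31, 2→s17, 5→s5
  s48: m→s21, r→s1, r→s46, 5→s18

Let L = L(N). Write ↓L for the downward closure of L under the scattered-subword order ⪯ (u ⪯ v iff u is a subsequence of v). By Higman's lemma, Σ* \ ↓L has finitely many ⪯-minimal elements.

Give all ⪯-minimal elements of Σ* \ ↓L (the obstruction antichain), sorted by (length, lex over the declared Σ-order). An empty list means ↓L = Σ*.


min(Σ*\↓L) = [r2, 2nn, nm5r].

|Q|=49, |F|=24, |δ|=168 (17 ε).
min D↑ (23 st, q0=0, F={6}): 0:2→1,m→0,r→2,n→3,5→0 1:2→1,m→1,r→4,n→5,5→1 2:2→6,m→2,r→2,n→7,5→2 3:2→8,m→9,r→7,n→3,5→3 4:2→6,m→4,r→4,n→10,5→4 5:2→5,m→11,r→10,n→6,5→5 6:2→6,m→6,r→6,n→6,5→6 7:2→6,m→12,r→7,n→7,5→7 8:2→8,m→13,r→14,n→5,5→8 9:2→13,m→9,r→12,n→9,5→15 10:2→6,m→16,r→10,n→6,5→10 11:2→11,m→11,r→16,n→6,5→17 12:2→6,m→12,r→12,n→12,5→18 13:2→13,m→13,r→19,n→11,5→20 14:2→6,m→19,r→14,n→10,5→14 15:2→20,m→15,r→6,n→15,5→15 16:2→6,m→16,r→16,n→6,5→21 17:2→17,m→17,r→6,n→6,5→17 18:2→6,m→18,r→6,n→18,5→18 19:2→6,m→19,r→19,n→16,5→22 20:2→20,m→20,r→6,n→17,5→20 21:2→6,m→21,r→6,n→6,5→21 22:2→6,m→22,r→6,n→21,5→22 (ε-aug+det+¬).
'r2': N↓-sim [32, 15, 1] end={s44} — reject; 2/2 del acc.
'2nn': N↓-sim [32, 19, 8, 1] end={s44} rej; 3/3 del acc.
'nm5r': run [32, 26, 19, 10, 2] end={s34,s44} — reject; 4/4 del acc.
3 words, ⪯-incomp.


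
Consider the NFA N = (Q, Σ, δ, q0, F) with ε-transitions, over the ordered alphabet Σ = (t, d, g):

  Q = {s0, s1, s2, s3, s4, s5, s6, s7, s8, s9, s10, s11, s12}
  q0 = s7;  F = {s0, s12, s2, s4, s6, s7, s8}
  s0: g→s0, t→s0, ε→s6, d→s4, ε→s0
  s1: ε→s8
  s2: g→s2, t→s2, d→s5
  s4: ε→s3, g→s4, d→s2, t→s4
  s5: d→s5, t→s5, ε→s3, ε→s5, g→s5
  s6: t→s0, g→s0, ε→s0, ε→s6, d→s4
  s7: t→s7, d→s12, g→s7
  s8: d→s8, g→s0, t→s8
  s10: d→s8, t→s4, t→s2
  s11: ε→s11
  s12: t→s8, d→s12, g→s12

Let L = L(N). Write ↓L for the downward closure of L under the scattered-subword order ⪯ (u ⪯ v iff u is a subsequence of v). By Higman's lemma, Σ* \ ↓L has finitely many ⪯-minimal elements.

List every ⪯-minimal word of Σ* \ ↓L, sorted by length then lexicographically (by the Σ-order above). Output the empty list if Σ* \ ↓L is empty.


|Q|=13, |F|=7, |δ|=36 (9 ε).
min D↑ (7 st, q0=0, F={6}): 0:t→0,d→1,g→0 1:t→2,d→1,g→1 2:t→2,d→2,g→3 3:t→3,d→4,g→3 4:t→4,d→5,g→4 5:t→5,d→6,g→5 6:t→6,d→6,g→6.
'dtgddd': |S_i|=[9, 8, 7, 6, 4, 3, 2] end={s3,s5} rej; 6/6 del acc.
1 minimals (antichain).

min(Σ*\↓L) = [dtgddd].


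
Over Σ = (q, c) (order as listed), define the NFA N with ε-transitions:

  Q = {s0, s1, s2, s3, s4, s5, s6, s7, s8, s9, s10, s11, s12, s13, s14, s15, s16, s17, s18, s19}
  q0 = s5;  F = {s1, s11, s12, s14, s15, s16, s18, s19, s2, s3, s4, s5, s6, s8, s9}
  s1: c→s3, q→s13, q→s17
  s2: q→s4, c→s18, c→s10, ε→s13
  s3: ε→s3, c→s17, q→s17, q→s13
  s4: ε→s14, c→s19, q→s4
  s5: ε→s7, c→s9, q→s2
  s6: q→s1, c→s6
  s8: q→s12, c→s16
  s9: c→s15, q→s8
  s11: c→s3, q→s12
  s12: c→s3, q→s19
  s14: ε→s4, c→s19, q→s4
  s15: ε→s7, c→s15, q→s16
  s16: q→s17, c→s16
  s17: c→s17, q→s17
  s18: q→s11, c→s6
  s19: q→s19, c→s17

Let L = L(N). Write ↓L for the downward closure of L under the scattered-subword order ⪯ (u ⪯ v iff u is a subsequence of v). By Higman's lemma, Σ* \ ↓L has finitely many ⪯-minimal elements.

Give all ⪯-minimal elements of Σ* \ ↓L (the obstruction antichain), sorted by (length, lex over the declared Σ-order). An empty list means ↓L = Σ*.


|Q|=20, |F|=15, |δ|=41 (6 ε).
min D↑ (15 st, q0=0, F={12}): 0:q→1,c→2 1:q→3,c→4 2:q→5,c→6 3:q→3,c→7 4:q→8,c→9 5:q→10,c→11 6:q→11,c→6 7:q→7,c→12 8:q→10,c→13 9:q→14,c→9 10:q→7,c→13 11:q→12,c→11 12:q→12,c→12 13:q→12,c→12 14:q→12,c→13 [Hopcroft].
'qqcc': run [19, 15, 9, 4, 1] end={s17} — reject; 4/4 single-dels accept.
'cqcq': N↓-sim [19, 15, 9, 4, 2] end={s13,s17} — reject; 4/4 deletions ∈↓L.
'ccqq': |S_i|=[19, 15, 8, 5, 2] end={s13,s17} — reject; 4/4 deletions ∈↓L.
'cqqqc': |S_i|=[19, 15, 9, 5, 3, 1] end={s17} ∉↓L; 5/5 del acc.
4 words, ⪯-incomp.

min(Σ*\↓L) = [qqcc, cqcq, ccqq, cqqqc].
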